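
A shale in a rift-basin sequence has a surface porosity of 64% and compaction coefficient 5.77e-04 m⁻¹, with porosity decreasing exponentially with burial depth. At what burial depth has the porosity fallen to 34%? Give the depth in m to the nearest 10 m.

Working in km (1 km = 1000 m; β in km⁻¹ = β in m⁻¹ × 1000):
Invert Athy's law: d = ln(phi₀/phi) / β
d = ln(0.64/0.34) / 0.577 = ln(1.882) / 0.577 = 0.6325 / 0.577 = 1.096 km

1100 m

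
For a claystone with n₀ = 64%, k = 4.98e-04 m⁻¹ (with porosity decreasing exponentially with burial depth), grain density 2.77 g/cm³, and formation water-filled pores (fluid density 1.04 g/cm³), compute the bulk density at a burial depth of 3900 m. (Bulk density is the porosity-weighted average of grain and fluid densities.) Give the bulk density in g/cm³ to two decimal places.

Working in km (1 km = 1000 m; k in km⁻¹ = k in m⁻¹ × 1000):
Porosity at depth: n = 0.64·exp(−0.498×3.9) = 0.64×0.1434 = 0.0918
Bulk density: ρ_b = (1−n)ρ_g + n·ρ_f = 0.9082×2.77 + 0.0918×1.04
       = 2.516 + 0.095 = 2.611 g/cm³

2.61 g/cm³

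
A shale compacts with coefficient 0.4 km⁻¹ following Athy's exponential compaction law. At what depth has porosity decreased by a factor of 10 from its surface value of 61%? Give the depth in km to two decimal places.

n/n₀ = 1/10 ⇒ exp(−c·Z) = 1/10 ⇒ Z = ln(10) / c
Z = 2.3026 / 0.4 = 5.756 km

5.76 km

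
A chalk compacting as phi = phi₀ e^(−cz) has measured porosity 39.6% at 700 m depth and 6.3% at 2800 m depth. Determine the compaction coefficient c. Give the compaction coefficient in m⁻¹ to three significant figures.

Working in km (1 km = 1000 m; c in km⁻¹ = c in m⁻¹ × 1000):
Athy: phi(z) = phi₀ e^(−cz) ⇒ phi₁/phi₂ = e^{c(z₂−z₁)} ⇒ c = ln(phi₁/phi₂)/(z₂−z₁)
c = ln(0.396/0.063) / (2.8 − 0.7) = ln(6.286) / 2.1 = 1.8383 / 2.1 = 0.8754 km⁻¹

0.000875 m⁻¹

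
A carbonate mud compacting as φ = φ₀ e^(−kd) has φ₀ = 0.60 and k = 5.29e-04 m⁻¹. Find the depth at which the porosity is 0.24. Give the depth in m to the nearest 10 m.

1730 m

Working in km (1 km = 1000 m; k in km⁻¹ = k in m⁻¹ × 1000):
Invert Athy's law: d = ln(φ₀/φ) / k
d = ln(0.6/0.24) / 0.529 = ln(2.5) / 0.529 = 0.9163 / 0.529 = 1.732 km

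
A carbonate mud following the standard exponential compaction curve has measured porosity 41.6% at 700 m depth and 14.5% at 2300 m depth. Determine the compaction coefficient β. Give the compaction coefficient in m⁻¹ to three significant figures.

Working in km (1 km = 1000 m; β in km⁻¹ = β in m⁻¹ × 1000):
Athy: φ(z) = φ₀ e^(−βz) ⇒ φ₁/φ₂ = e^{β(z₂−z₁)} ⇒ β = ln(φ₁/φ₂)/(z₂−z₁)
β = ln(0.416/0.145) / (2.3 − 0.7) = ln(2.869) / 1.6 = 1.0540 / 1.6 = 0.6587 km⁻¹

0.000659 m⁻¹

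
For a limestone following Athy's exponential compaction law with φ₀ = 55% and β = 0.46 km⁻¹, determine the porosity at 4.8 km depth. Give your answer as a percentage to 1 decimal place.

6.0%

φ = φ₀·exp(−β·d) = 0.55 × exp(−0.46 × 4.8) = 0.55 × exp(−2.208)
  = 0.55 × 0.1099 = 0.0605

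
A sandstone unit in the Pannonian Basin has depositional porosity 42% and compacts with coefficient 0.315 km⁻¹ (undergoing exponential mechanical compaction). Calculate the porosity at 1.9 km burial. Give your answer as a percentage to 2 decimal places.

23.08%

n = n₀·exp(−c·d) = 0.42 × exp(−0.315 × 1.9) = 0.42 × exp(−0.5985)
  = 0.42 × 0.5496 = 0.2308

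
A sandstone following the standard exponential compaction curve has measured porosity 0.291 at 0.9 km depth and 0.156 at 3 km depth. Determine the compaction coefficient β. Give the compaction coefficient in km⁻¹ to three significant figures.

Athy: phi(Z) = phi₀ e^(−βZ) ⇒ phi₁/phi₂ = e^{β(Z₂−Z₁)} ⇒ β = ln(phi₁/phi₂)/(Z₂−Z₁)
β = ln(0.291/0.156) / (3 − 0.9) = ln(1.865) / 2.1 = 0.6235 / 2.1 = 0.2969 km⁻¹

0.297 km⁻¹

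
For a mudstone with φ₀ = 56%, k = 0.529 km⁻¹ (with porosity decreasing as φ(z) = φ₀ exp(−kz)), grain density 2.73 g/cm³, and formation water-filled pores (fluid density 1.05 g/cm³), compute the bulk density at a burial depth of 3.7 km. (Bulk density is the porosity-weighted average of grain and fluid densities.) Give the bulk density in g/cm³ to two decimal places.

Porosity at depth: φ = 0.56·exp(−0.529×3.7) = 0.56×0.1412 = 0.0791
Bulk density: ρ_b = (1−φ)ρ_g + φ·ρ_f = 0.9209×2.73 + 0.0791×1.05
       = 2.514 + 0.083 = 2.597 g/cm³

2.60 g/cm³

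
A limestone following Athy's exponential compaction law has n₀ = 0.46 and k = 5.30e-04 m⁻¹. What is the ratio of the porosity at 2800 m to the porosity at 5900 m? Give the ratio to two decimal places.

5.17

Working in km (1 km = 1000 m; k in km⁻¹ = k in m⁻¹ × 1000):
n(d₁)/n(d₂) = e^(−k·d₁)/e^(−k·d₂) = e^{k(d₂−d₁)}
= exp(0.53 × 3.1) = exp(1.643) = 5.1707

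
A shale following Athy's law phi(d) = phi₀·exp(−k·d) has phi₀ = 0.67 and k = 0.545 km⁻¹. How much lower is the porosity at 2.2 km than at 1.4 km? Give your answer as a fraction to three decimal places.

0.110

phi(1.4) = 0.67·e^(−0.545×1.4) = 0.3124
phi(2.2) = 0.67·e^(−0.545×2.2) = 0.2020
Δphi = 0.3124 − 0.2020 = 0.1104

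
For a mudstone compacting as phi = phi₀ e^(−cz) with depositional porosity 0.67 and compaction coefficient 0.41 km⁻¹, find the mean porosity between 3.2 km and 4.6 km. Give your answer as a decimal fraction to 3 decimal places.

0.137

⟨phi⟩ = (1/(z₂−z₁)) ∫ phi₀ e^(−cz) dz = phi₀·(e^(−c·z₁) − e^(−c·z₂)) / (c·(z₂−z₁))
e^(−0.41×3.2) = 0.2693; e^(−0.41×4.6) = 0.1517
⟨phi⟩ = 0.67 × (0.2693 − 0.1517) / (0.41 × 1.4) = 0.67 × 0.2049 = 0.1373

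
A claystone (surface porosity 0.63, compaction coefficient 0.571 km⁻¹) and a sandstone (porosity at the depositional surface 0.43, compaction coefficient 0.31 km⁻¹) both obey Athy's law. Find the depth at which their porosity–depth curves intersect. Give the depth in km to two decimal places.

1.46 km

Set phi₀ₐ e^(−βₐd) = phi₀ᵦ e^(−βᵦd) ⇒ ln(phi₀ₐ/phi₀ᵦ) = (βₐ − βᵦ)·d
d = ln(0.63/0.43) / (0.571 − 0.31) = 0.3819 / 0.261 = 1.463 km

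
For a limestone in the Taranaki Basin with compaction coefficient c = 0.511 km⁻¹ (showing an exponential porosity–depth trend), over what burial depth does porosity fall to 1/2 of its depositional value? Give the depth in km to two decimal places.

n/n₀ = 1/2 ⇒ exp(−c·Z) = 1/2 ⇒ Z = ln(2) / c
Z = 0.6931 / 0.511 = 1.356 km

1.36 km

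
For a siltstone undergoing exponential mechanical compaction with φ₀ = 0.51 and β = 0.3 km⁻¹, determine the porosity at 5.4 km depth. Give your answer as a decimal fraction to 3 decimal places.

0.101

φ = φ₀·exp(−β·d) = 0.51 × exp(−0.3 × 5.4) = 0.51 × exp(−1.62)
  = 0.51 × 0.1979 = 0.1009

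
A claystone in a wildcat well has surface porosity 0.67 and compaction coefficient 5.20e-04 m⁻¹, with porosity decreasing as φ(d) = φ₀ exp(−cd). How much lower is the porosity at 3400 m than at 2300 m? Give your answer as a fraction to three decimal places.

Working in km (1 km = 1000 m; c in km⁻¹ = c in m⁻¹ × 1000):
φ(2.3) = 0.67·e^(−0.52×2.3) = 0.2026
φ(3.4) = 0.67·e^(−0.52×3.4) = 0.1144
Δφ = 0.2026 − 0.1144 = 0.0883

0.088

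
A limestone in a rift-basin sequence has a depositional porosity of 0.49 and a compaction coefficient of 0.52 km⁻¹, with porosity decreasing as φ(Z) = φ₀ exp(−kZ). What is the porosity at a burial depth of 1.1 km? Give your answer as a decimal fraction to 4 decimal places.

0.2766

φ = φ₀·exp(−k·Z) = 0.49 × exp(−0.52 × 1.1) = 0.49 × exp(−0.572)
  = 0.49 × 0.5644 = 0.2766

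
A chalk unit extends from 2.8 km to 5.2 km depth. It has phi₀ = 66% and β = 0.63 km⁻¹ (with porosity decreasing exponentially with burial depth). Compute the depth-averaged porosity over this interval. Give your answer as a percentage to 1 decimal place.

5.8%

⟨phi⟩ = (1/(z₂−z₁)) ∫ phi₀ e^(−βz) dz = phi₀·(e^(−β·z₁) − e^(−β·z₂)) / (β·(z₂−z₁))
e^(−0.63×2.8) = 0.1714; e^(−0.63×5.2) = 0.0378
⟨phi⟩ = 0.66 × (0.1714 − 0.0378) / (0.63 × 2.4) = 0.66 × 0.0883 = 0.0583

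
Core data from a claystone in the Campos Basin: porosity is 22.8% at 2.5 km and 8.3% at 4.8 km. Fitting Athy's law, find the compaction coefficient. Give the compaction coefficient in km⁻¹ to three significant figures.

Athy: φ(Z) = φ₀ e^(−βZ) ⇒ φ₁/φ₂ = e^{β(Z₂−Z₁)} ⇒ β = ln(φ₁/φ₂)/(Z₂−Z₁)
β = ln(0.228/0.083) / (4.8 − 2.5) = ln(2.747) / 2.3 = 1.0105 / 2.3 = 0.4394 km⁻¹

0.439 km⁻¹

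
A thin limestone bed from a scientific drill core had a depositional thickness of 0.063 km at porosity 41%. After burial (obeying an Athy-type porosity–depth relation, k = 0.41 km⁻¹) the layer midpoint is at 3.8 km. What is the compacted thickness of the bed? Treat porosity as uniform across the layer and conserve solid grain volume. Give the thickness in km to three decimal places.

0.041 km

Porosity at 3.8 km: phi = 0.41·exp(−0.41×3.8) = 0.0863
Solid-volume conservation: h(1−phi) = h₀(1−phi₀) ⇒ h = h₀·(1−phi₀)/(1−phi)
h = 0.063 × (1 − 0.41)/(1 − 0.0863) = 0.063 × 0.6457 = 0.0407 km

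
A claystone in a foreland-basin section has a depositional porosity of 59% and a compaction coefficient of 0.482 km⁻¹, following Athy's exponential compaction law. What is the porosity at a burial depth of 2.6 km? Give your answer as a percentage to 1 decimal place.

phi = phi₀·exp(−k·z) = 0.59 × exp(−0.482 × 2.6) = 0.59 × exp(−1.253)
  = 0.59 × 0.2856 = 0.1685

16.8%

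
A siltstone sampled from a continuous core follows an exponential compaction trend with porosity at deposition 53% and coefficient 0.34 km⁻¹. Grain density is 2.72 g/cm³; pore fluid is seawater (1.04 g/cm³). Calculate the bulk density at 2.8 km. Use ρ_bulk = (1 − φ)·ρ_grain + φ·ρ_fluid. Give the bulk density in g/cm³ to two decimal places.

2.38 g/cm³

Porosity at depth: φ = 0.53·exp(−0.34×2.8) = 0.53×0.3860 = 0.2046
Bulk density: ρ_b = (1−φ)ρ_g + φ·ρ_f = 0.7954×2.72 + 0.2046×1.04
       = 2.164 + 0.213 = 2.376 g/cm³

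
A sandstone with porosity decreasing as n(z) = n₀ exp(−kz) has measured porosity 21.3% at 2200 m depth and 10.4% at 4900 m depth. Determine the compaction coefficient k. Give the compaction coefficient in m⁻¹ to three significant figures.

Working in km (1 km = 1000 m; k in km⁻¹ = k in m⁻¹ × 1000):
Athy: n(z) = n₀ e^(−kz) ⇒ n₁/n₂ = e^{k(z₂−z₁)} ⇒ k = ln(n₁/n₂)/(z₂−z₁)
k = ln(0.213/0.104) / (4.9 − 2.2) = ln(2.048) / 2.7 = 0.7169 / 2.7 = 0.2655 km⁻¹

0.000266 m⁻¹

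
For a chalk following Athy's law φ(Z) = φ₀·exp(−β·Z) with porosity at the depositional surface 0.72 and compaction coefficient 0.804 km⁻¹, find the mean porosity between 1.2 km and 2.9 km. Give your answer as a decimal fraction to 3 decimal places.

⟨φ⟩ = (1/(Z₂−Z₁)) ∫ φ₀ e^(−βZ) dZ = φ₀·(e^(−β·Z₁) − e^(−β·Z₂)) / (β·(Z₂−Z₁))
e^(−0.804×1.2) = 0.3811; e^(−0.804×2.9) = 0.0971
⟨φ⟩ = 0.72 × (0.3811 − 0.0971) / (0.804 × 1.7) = 0.72 × 0.2077 = 0.1496

0.150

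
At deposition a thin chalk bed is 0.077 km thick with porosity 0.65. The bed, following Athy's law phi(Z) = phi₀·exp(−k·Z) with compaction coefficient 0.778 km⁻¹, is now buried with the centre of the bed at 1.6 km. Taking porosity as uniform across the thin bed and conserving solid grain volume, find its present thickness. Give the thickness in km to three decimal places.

0.033 km

Porosity at 1.6 km: phi = 0.65·exp(−0.778×1.6) = 0.1872
Solid-volume conservation: h(1−phi) = h₀(1−phi₀) ⇒ h = h₀·(1−phi₀)/(1−phi)
h = 0.077 × (1 − 0.65)/(1 − 0.1872) = 0.077 × 0.4306 = 0.0332 km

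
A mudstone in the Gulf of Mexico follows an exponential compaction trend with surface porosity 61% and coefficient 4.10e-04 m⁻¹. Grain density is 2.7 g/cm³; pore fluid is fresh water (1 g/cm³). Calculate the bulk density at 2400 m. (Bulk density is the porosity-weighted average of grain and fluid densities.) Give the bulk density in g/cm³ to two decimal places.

Working in km (1 km = 1000 m; c in km⁻¹ = c in m⁻¹ × 1000):
Porosity at depth: n = 0.61·exp(−0.41×2.4) = 0.61×0.3738 = 0.2280
Bulk density: ρ_b = (1−n)ρ_g + n·ρ_f = 0.7720×2.7 + 0.2280×1
       = 2.084 + 0.228 = 2.312 g/cm³

2.31 g/cm³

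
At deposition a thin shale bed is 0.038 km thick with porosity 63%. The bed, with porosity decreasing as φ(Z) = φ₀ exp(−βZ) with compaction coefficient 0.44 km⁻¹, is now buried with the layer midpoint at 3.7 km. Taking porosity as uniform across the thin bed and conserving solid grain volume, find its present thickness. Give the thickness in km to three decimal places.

Porosity at 3.7 km: φ = 0.63·exp(−0.44×3.7) = 0.1237
Solid-volume conservation: h(1−φ) = h₀(1−φ₀) ⇒ h = h₀·(1−φ₀)/(1−φ)
h = 0.038 × (1 − 0.63)/(1 − 0.1237) = 0.038 × 0.4222 = 0.0160 km

0.016 km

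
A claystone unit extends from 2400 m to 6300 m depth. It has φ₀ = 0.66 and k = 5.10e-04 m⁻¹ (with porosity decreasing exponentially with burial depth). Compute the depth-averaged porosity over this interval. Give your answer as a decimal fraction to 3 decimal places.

0.084

Working in km (1 km = 1000 m; k in km⁻¹ = k in m⁻¹ × 1000):
⟨φ⟩ = (1/(Z₂−Z₁)) ∫ φ₀ e^(−kZ) dZ = φ₀·(e^(−k·Z₁) − e^(−k·Z₂)) / (k·(Z₂−Z₁))
e^(−0.51×2.4) = 0.2941; e^(−0.51×6.3) = 0.0402
⟨φ⟩ = 0.66 × (0.2941 − 0.0402) / (0.51 × 3.9) = 0.66 × 0.1276 = 0.0842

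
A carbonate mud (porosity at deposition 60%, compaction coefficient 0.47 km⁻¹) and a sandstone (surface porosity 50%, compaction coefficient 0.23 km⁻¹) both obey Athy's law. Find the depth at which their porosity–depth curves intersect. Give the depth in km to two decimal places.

0.76 km

Set φ₀ₐ e^(−cₐd) = φ₀ᵦ e^(−cᵦd) ⇒ ln(φ₀ₐ/φ₀ᵦ) = (cₐ − cᵦ)·d
d = ln(0.6/0.5) / (0.47 − 0.23) = 0.1823 / 0.24 = 0.760 km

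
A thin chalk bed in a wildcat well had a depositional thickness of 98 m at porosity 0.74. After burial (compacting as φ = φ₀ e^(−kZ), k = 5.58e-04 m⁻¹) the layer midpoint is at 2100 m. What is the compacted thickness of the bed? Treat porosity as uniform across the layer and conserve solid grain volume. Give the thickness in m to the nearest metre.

33 m

Working in km (1 km = 1000 m; k in km⁻¹ = k in m⁻¹ × 1000):
Porosity at 2.1 km: φ = 0.74·exp(−0.558×2.1) = 0.2293
Solid-volume conservation: h(1−φ) = h₀(1−φ₀) ⇒ h = h₀·(1−φ₀)/(1−φ)
h = 0.098 × (1 − 0.74)/(1 − 0.2293) = 0.098 × 0.3373 = 0.0331 km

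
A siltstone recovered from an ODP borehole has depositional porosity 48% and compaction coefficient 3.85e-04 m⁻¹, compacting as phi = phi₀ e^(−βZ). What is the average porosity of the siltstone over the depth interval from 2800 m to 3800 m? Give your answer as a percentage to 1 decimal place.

13.6%

Working in km (1 km = 1000 m; β in km⁻¹ = β in m⁻¹ × 1000):
⟨phi⟩ = (1/(Z₂−Z₁)) ∫ phi₀ e^(−βZ) dZ = phi₀·(e^(−β·Z₁) − e^(−β·Z₂)) / (β·(Z₂−Z₁))
e^(−0.385×2.8) = 0.3403; e^(−0.385×3.8) = 0.2315
⟨phi⟩ = 0.48 × (0.3403 − 0.2315) / (0.385 × 1) = 0.48 × 0.2824 = 0.1356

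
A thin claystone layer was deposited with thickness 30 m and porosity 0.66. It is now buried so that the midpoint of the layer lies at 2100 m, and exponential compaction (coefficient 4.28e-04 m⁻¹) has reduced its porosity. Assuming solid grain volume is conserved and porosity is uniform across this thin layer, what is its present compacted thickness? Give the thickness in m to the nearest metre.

14 m

Working in km (1 km = 1000 m; k in km⁻¹ = k in m⁻¹ × 1000):
Porosity at 2.1 km: phi = 0.66·exp(−0.428×2.1) = 0.2687
Solid-volume conservation: h(1−phi) = h₀(1−phi₀) ⇒ h = h₀·(1−phi₀)/(1−phi)
h = 0.03 × (1 − 0.66)/(1 − 0.2687) = 0.03 × 0.4649 = 0.0139 km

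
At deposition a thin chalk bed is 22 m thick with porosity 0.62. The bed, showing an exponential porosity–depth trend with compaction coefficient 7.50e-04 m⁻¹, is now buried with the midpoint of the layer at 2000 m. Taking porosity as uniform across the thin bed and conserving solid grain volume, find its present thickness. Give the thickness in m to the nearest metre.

10 m

Working in km (1 km = 1000 m; β in km⁻¹ = β in m⁻¹ × 1000):
Porosity at 2 km: φ = 0.62·exp(−0.75×2) = 0.1383
Solid-volume conservation: h(1−φ) = h₀(1−φ₀) ⇒ h = h₀·(1−φ₀)/(1−φ)
h = 0.022 × (1 − 0.62)/(1 − 0.1383) = 0.022 × 0.4410 = 0.0097 km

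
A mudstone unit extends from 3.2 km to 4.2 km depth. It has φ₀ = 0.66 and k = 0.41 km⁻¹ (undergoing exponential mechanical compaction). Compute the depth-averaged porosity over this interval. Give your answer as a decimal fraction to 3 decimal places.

0.146

⟨φ⟩ = (1/(Z₂−Z₁)) ∫ φ₀ e^(−kZ) dZ = φ₀·(e^(−k·Z₁) − e^(−k·Z₂)) / (k·(Z₂−Z₁))
e^(−0.41×3.2) = 0.2693; e^(−0.41×4.2) = 0.1787
⟨φ⟩ = 0.66 × (0.2693 − 0.1787) / (0.41 × 1) = 0.66 × 0.2209 = 0.1458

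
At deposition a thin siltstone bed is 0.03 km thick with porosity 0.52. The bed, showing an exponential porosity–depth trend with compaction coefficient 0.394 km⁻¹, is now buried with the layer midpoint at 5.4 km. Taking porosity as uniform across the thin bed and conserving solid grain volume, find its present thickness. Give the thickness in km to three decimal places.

0.015 km

Porosity at 5.4 km: phi = 0.52·exp(−0.394×5.4) = 0.0619
Solid-volume conservation: h(1−phi) = h₀(1−phi₀) ⇒ h = h₀·(1−phi₀)/(1−phi)
h = 0.03 × (1 − 0.52)/(1 − 0.0619) = 0.03 × 0.5117 = 0.0154 km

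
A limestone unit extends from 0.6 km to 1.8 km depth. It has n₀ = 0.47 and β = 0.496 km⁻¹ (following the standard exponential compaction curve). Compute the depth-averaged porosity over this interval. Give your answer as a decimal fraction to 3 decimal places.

0.263

⟨n⟩ = (1/(z₂−z₁)) ∫ n₀ e^(−βz) dz = n₀·(e^(−β·z₁) − e^(−β·z₂)) / (β·(z₂−z₁))
e^(−0.496×0.6) = 0.7426; e^(−0.496×1.8) = 0.4095
⟨n⟩ = 0.47 × (0.7426 − 0.4095) / (0.496 × 1.2) = 0.47 × 0.5596 = 0.2630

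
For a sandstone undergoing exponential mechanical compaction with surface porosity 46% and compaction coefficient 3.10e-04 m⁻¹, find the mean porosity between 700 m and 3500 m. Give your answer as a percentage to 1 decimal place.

24.8%

Working in km (1 km = 1000 m; c in km⁻¹ = c in m⁻¹ × 1000):
⟨n⟩ = (1/(z₂−z₁)) ∫ n₀ e^(−cz) dz = n₀·(e^(−c·z₁) − e^(−c·z₂)) / (c·(z₂−z₁))
e^(−0.31×0.7) = 0.8049; e^(−0.31×3.5) = 0.3379
⟨n⟩ = 0.46 × (0.8049 − 0.3379) / (0.31 × 2.8) = 0.46 × 0.5381 = 0.2475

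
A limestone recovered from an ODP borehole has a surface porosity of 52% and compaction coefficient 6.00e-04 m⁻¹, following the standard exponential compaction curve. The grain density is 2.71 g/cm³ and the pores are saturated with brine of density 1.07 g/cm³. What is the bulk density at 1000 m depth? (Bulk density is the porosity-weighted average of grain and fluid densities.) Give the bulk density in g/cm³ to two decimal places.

2.24 g/cm³

Working in km (1 km = 1000 m; k in km⁻¹ = k in m⁻¹ × 1000):
Porosity at depth: φ = 0.52·exp(−0.6×1) = 0.52×0.5488 = 0.2854
Bulk density: ρ_b = (1−φ)ρ_g + φ·ρ_f = 0.7146×2.71 + 0.2854×1.07
       = 1.937 + 0.305 = 2.242 g/cm³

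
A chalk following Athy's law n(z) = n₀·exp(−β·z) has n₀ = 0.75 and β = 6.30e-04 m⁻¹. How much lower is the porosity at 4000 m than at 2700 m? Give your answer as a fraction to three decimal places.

Working in km (1 km = 1000 m; β in km⁻¹ = β in m⁻¹ × 1000):
n(2.7) = 0.75·e^(−0.63×2.7) = 0.1369
n(4) = 0.75·e^(−0.63×4) = 0.0603
Δn = 0.1369 − 0.0603 = 0.0765

0.077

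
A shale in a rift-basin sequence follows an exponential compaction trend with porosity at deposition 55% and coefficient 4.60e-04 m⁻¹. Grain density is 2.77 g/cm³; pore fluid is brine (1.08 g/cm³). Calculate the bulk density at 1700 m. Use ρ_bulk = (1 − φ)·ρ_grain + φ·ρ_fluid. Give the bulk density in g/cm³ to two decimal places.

Working in km (1 km = 1000 m; β in km⁻¹ = β in m⁻¹ × 1000):
Porosity at depth: phi = 0.55·exp(−0.46×1.7) = 0.55×0.4575 = 0.2516
Bulk density: ρ_b = (1−phi)ρ_g + phi·ρ_f = 0.7484×2.77 + 0.2516×1.08
       = 2.073 + 0.272 = 2.345 g/cm³

2.34 g/cm³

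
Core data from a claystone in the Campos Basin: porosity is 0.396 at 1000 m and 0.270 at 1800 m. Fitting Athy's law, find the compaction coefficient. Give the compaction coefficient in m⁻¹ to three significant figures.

Working in km (1 km = 1000 m; k in km⁻¹ = k in m⁻¹ × 1000):
Athy: phi(z) = phi₀ e^(−kz) ⇒ phi₁/phi₂ = e^{k(z₂−z₁)} ⇒ k = ln(phi₁/phi₂)/(z₂−z₁)
k = ln(0.396/0.27) / (1.8 − 1) = ln(1.467) / 0.8 = 0.3830 / 0.8 = 0.4787 km⁻¹

0.000479 m⁻¹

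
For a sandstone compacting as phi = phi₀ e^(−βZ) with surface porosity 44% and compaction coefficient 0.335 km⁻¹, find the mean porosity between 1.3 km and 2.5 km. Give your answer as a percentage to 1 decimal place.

23.4%

⟨phi⟩ = (1/(Z₂−Z₁)) ∫ phi₀ e^(−βZ) dZ = phi₀·(e^(−β·Z₁) − e^(−β·Z₂)) / (β·(Z₂−Z₁))
e^(−0.335×1.3) = 0.6469; e^(−0.335×2.5) = 0.4328
⟨phi⟩ = 0.44 × (0.6469 − 0.4328) / (0.335 × 1.2) = 0.44 × 0.5327 = 0.2344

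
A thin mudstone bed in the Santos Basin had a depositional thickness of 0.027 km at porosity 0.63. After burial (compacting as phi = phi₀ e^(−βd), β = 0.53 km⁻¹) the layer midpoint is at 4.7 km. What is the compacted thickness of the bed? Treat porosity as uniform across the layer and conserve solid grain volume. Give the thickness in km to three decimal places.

0.011 km

Porosity at 4.7 km: phi = 0.63·exp(−0.53×4.7) = 0.0522
Solid-volume conservation: h(1−phi) = h₀(1−phi₀) ⇒ h = h₀·(1−phi₀)/(1−phi)
h = 0.027 × (1 − 0.63)/(1 − 0.0522) = 0.027 × 0.3904 = 0.0105 km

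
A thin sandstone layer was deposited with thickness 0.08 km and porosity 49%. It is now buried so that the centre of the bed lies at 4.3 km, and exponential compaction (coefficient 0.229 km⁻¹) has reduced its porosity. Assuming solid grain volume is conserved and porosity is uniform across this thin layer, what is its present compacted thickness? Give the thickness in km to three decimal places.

0.050 km

Porosity at 4.3 km: φ = 0.49·exp(−0.229×4.3) = 0.1830
Solid-volume conservation: h(1−φ) = h₀(1−φ₀) ⇒ h = h₀·(1−φ₀)/(1−φ)
h = 0.08 × (1 − 0.49)/(1 − 0.1830) = 0.08 × 0.6243 = 0.0499 km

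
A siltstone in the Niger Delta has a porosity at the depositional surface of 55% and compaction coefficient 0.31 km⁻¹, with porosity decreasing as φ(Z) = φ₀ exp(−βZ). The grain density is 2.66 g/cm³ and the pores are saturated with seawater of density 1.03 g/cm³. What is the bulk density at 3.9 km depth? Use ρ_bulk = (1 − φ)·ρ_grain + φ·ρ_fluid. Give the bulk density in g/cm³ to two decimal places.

Porosity at depth: φ = 0.55·exp(−0.31×3.9) = 0.55×0.2985 = 0.1642
Bulk density: ρ_b = (1−φ)ρ_g + φ·ρ_f = 0.8358×2.66 + 0.1642×1.03
       = 2.223 + 0.169 = 2.392 g/cm³

2.39 g/cm³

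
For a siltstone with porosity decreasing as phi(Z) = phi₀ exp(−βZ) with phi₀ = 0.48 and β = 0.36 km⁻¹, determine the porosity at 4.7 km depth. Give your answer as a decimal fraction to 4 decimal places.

0.0884

phi = phi₀·exp(−β·Z) = 0.48 × exp(−0.36 × 4.7) = 0.48 × exp(−1.692)
  = 0.48 × 0.1842 = 0.0884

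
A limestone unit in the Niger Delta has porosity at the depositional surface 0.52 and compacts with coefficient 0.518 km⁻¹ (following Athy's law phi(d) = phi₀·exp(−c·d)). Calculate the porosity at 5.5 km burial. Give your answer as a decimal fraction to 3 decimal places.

phi = phi₀·exp(−c·d) = 0.52 × exp(−0.518 × 5.5) = 0.52 × exp(−2.849)
  = 0.52 × 0.0579 = 0.0301

0.030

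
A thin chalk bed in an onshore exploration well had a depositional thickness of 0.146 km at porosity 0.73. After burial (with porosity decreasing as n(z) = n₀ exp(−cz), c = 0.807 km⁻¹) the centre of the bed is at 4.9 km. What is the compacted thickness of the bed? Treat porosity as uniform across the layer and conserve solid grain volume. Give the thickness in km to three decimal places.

Porosity at 4.9 km: n = 0.73·exp(−0.807×4.9) = 0.0140
Solid-volume conservation: h(1−n) = h₀(1−n₀) ⇒ h = h₀·(1−n₀)/(1−n)
h = 0.146 × (1 − 0.73)/(1 − 0.0140) = 0.146 × 0.2738 = 0.0400 km

0.040 km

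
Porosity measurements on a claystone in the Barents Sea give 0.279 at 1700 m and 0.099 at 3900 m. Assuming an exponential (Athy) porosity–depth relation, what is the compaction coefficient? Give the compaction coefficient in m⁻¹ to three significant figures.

Working in km (1 km = 1000 m; k in km⁻¹ = k in m⁻¹ × 1000):
Athy: phi(d) = phi₀ e^(−kd) ⇒ phi₁/phi₂ = e^{k(d₂−d₁)} ⇒ k = ln(phi₁/phi₂)/(d₂−d₁)
k = ln(0.279/0.099) / (3.9 − 1.7) = ln(2.818) / 2.2 = 1.0361 / 2.2 = 0.471 km⁻¹

0.000471 m⁻¹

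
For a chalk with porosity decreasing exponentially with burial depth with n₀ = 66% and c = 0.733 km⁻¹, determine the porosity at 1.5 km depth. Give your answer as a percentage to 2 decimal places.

21.98%

n = n₀·exp(−c·Z) = 0.66 × exp(−0.733 × 1.5) = 0.66 × exp(−1.099)
  = 0.66 × 0.3330 = 0.2198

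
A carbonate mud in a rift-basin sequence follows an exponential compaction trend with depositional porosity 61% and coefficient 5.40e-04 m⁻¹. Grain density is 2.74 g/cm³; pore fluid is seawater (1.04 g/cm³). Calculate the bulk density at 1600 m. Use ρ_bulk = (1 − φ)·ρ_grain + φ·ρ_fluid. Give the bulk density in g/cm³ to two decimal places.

2.30 g/cm³

Working in km (1 km = 1000 m; k in km⁻¹ = k in m⁻¹ × 1000):
Porosity at depth: phi = 0.61·exp(−0.54×1.6) = 0.61×0.4215 = 0.2571
Bulk density: ρ_b = (1−phi)ρ_g + phi·ρ_f = 0.7429×2.74 + 0.2571×1.04
       = 2.036 + 0.267 = 2.303 g/cm³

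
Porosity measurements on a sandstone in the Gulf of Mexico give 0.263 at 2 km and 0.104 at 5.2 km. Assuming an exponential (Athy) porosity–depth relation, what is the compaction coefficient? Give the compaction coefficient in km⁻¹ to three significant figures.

0.290 km⁻¹

Athy: phi(z) = phi₀ e^(−βz) ⇒ phi₁/phi₂ = e^{β(z₂−z₁)} ⇒ β = ln(phi₁/phi₂)/(z₂−z₁)
β = ln(0.263/0.104) / (5.2 − 2) = ln(2.529) / 3.2 = 0.9278 / 3.2 = 0.2899 km⁻¹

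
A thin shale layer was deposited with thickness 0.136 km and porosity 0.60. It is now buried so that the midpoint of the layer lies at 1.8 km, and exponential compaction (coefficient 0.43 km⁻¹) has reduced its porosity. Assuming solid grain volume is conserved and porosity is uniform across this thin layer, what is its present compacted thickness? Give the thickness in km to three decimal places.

0.075 km

Porosity at 1.8 km: n = 0.6·exp(−0.43×1.8) = 0.2767
Solid-volume conservation: h(1−n) = h₀(1−n₀) ⇒ h = h₀·(1−n₀)/(1−n)
h = 0.136 × (1 − 0.6)/(1 − 0.2767) = 0.136 × 0.5530 = 0.0752 km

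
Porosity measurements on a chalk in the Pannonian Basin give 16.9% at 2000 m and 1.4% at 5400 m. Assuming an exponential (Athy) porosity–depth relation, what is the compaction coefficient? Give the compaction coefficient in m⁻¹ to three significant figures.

0.000733 m⁻¹

Working in km (1 km = 1000 m; c in km⁻¹ = c in m⁻¹ × 1000):
Athy: phi(d) = phi₀ e^(−cd) ⇒ phi₁/phi₂ = e^{c(d₂−d₁)} ⇒ c = ln(phi₁/phi₂)/(d₂−d₁)
c = ln(0.169/0.014) / (5.4 − 2) = ln(12.07) / 3.4 = 2.4908 / 3.4 = 0.7326 km⁻¹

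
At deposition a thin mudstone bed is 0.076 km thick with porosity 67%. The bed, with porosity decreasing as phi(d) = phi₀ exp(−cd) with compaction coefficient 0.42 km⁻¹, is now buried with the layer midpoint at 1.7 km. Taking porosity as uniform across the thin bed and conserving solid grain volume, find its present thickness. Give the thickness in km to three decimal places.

Porosity at 1.7 km: phi = 0.67·exp(−0.42×1.7) = 0.3281
Solid-volume conservation: h(1−phi) = h₀(1−phi₀) ⇒ h = h₀·(1−phi₀)/(1−phi)
h = 0.076 × (1 − 0.67)/(1 − 0.3281) = 0.076 × 0.4911 = 0.0373 km

0.037 km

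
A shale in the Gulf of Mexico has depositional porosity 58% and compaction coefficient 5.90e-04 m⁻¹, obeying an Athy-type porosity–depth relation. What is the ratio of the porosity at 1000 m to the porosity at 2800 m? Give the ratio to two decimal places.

2.89

Working in km (1 km = 1000 m; k in km⁻¹ = k in m⁻¹ × 1000):
phi(Z₁)/phi(Z₂) = e^(−k·Z₁)/e^(−k·Z₂) = e^{k(Z₂−Z₁)}
= exp(0.59 × 1.8) = exp(1.062) = 2.8921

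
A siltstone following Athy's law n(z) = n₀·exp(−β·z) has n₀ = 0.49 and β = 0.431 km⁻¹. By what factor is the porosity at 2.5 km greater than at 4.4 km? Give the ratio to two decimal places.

2.27

n(z₁)/n(z₂) = e^(−β·z₁)/e^(−β·z₂) = e^{β(z₂−z₁)}
= exp(0.431 × 1.9) = exp(0.8189) = 2.2680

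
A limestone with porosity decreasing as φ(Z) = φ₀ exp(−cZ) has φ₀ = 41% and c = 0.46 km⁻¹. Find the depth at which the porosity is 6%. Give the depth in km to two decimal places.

Invert Athy's law: Z = ln(φ₀/φ) / c
Z = ln(0.41/0.06) / 0.46 = ln(6.833) / 0.46 = 1.9218 / 0.46 = 4.178 km

4.18 km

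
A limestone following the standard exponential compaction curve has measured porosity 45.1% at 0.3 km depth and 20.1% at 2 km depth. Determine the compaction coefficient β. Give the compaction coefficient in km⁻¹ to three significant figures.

Athy: φ(d) = φ₀ e^(−βd) ⇒ φ₁/φ₂ = e^{β(d₂−d₁)} ⇒ β = ln(φ₁/φ₂)/(d₂−d₁)
β = ln(0.451/0.201) / (2 − 0.3) = ln(2.244) / 1.7 = 0.8082 / 1.7 = 0.4754 km⁻¹

0.475 km⁻¹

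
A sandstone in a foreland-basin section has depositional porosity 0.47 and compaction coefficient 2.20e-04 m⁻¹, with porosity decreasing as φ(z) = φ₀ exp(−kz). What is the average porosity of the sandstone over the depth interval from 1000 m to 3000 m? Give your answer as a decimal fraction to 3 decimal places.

Working in km (1 km = 1000 m; k in km⁻¹ = k in m⁻¹ × 1000):
⟨φ⟩ = (1/(z₂−z₁)) ∫ φ₀ e^(−kz) dz = φ₀·(e^(−k·z₁) − e^(−k·z₂)) / (k·(z₂−z₁))
e^(−0.22×1) = 0.8025; e^(−0.22×3) = 0.5169
⟨φ⟩ = 0.47 × (0.8025 − 0.5169) / (0.22 × 2) = 0.47 × 0.6492 = 0.3051

0.305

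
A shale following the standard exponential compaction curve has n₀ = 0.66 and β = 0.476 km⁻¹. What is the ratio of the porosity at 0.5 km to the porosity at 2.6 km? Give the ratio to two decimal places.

2.72

n(d₁)/n(d₂) = e^(−β·d₁)/e^(−β·d₂) = e^{β(d₂−d₁)}
= exp(0.476 × 2.1) = exp(0.9996) = 2.7172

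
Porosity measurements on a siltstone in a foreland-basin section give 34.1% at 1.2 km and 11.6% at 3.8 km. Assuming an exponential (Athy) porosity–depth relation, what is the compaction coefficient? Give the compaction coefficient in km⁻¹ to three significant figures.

Athy: phi(Z) = phi₀ e^(−βZ) ⇒ phi₁/phi₂ = e^{β(Z₂−Z₁)} ⇒ β = ln(phi₁/phi₂)/(Z₂−Z₁)
β = ln(0.341/0.116) / (3.8 − 1.2) = ln(2.94) / 2.6 = 1.0783 / 2.6 = 0.4147 km⁻¹

0.415 km⁻¹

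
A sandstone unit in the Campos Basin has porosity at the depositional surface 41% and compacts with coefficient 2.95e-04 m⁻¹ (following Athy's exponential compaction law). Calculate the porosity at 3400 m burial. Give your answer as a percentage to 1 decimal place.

15.0%

Working in km (1 km = 1000 m; c in km⁻¹ = c in m⁻¹ × 1000):
phi = phi₀·exp(−c·z) = 0.41 × exp(−0.295 × 3.4) = 0.41 × exp(−1.003)
  = 0.41 × 0.3668 = 0.1504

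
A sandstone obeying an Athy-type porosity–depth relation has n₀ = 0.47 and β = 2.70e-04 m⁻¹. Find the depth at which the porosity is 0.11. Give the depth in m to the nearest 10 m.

5380 m

Working in km (1 km = 1000 m; β in km⁻¹ = β in m⁻¹ × 1000):
Invert Athy's law: d = ln(n₀/n) / β
d = ln(0.47/0.11) / 0.27 = ln(4.273) / 0.27 = 1.4523 / 0.27 = 5.379 km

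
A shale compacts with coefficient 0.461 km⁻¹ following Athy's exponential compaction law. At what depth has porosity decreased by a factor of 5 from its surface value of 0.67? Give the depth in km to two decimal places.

n/n₀ = 1/5 ⇒ exp(−k·Z) = 1/5 ⇒ Z = ln(5) / k
Z = 1.6094 / 0.461 = 3.491 km

3.49 km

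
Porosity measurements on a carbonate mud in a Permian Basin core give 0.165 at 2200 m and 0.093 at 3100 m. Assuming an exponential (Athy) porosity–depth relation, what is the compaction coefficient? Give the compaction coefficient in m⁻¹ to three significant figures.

Working in km (1 km = 1000 m; k in km⁻¹ = k in m⁻¹ × 1000):
Athy: phi(Z) = phi₀ e^(−kZ) ⇒ phi₁/phi₂ = e^{k(Z₂−Z₁)} ⇒ k = ln(phi₁/phi₂)/(Z₂−Z₁)
k = ln(0.165/0.093) / (3.1 − 2.2) = ln(1.774) / 0.9 = 0.5733 / 0.9 = 0.6371 km⁻¹

0.000637 m⁻¹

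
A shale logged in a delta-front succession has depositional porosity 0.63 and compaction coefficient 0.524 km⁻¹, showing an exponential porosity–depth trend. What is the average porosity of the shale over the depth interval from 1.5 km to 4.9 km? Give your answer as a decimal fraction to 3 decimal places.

0.134

⟨n⟩ = (1/(Z₂−Z₁)) ∫ n₀ e^(−cZ) dZ = n₀·(e^(−c·Z₁) − e^(−c·Z₂)) / (c·(Z₂−Z₁))
e^(−0.524×1.5) = 0.4557; e^(−0.524×4.9) = 0.0767
⟨n⟩ = 0.63 × (0.4557 − 0.0767) / (0.524 × 3.4) = 0.63 × 0.2127 = 0.1340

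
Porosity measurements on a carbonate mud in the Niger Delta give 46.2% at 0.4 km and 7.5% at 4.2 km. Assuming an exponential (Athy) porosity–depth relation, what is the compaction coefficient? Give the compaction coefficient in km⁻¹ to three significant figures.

Athy: phi(d) = phi₀ e^(−βd) ⇒ phi₁/phi₂ = e^{β(d₂−d₁)} ⇒ β = ln(phi₁/phi₂)/(d₂−d₁)
β = ln(0.462/0.075) / (4.2 − 0.4) = ln(6.16) / 3.8 = 1.8181 / 3.8 = 0.4784 km⁻¹

0.478 km⁻¹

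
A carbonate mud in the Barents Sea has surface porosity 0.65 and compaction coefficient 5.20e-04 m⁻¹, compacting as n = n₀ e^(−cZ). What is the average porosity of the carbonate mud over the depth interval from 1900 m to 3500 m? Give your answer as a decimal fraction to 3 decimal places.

0.164

Working in km (1 km = 1000 m; c in km⁻¹ = c in m⁻¹ × 1000):
⟨n⟩ = (1/(Z₂−Z₁)) ∫ n₀ e^(−cZ) dZ = n₀·(e^(−c·Z₁) − e^(−c·Z₂)) / (c·(Z₂−Z₁))
e^(−0.52×1.9) = 0.3723; e^(−0.52×3.5) = 0.1620
⟨n⟩ = 0.65 × (0.3723 − 0.1620) / (0.52 × 1.6) = 0.65 × 0.2528 = 0.1643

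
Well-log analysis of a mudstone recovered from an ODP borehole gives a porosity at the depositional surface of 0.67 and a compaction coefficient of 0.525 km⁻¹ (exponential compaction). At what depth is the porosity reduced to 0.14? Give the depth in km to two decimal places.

2.98 km

Invert Athy's law: Z = ln(n₀/n) / β
Z = ln(0.67/0.14) / 0.525 = ln(4.786) / 0.525 = 1.5656 / 0.525 = 2.982 km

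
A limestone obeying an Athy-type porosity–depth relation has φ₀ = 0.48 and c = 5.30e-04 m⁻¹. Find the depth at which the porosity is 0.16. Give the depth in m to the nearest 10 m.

2070 m

Working in km (1 km = 1000 m; c in km⁻¹ = c in m⁻¹ × 1000):
Invert Athy's law: z = ln(φ₀/φ) / c
z = ln(0.48/0.16) / 0.53 = ln(3) / 0.53 = 1.0986 / 0.53 = 2.073 km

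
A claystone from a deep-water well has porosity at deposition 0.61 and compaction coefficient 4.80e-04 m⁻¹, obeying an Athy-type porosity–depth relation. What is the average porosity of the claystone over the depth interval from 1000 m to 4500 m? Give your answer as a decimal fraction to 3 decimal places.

Working in km (1 km = 1000 m; c in km⁻¹ = c in m⁻¹ × 1000):
⟨phi⟩ = (1/(z₂−z₁)) ∫ phi₀ e^(−cz) dz = phi₀·(e^(−c·z₁) − e^(−c·z₂)) / (c·(z₂−z₁))
e^(−0.48×1) = 0.6188; e^(−0.48×4.5) = 0.1153
⟨phi⟩ = 0.61 × (0.6188 − 0.1153) / (0.48 × 3.5) = 0.61 × 0.2997 = 0.1828

0.183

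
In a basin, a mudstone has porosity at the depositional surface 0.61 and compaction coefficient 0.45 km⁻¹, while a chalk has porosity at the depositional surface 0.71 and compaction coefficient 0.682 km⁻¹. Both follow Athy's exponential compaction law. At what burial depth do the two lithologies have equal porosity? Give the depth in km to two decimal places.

0.65 km

Set n₀ₐ e^(−βₐZ) = n₀ᵦ e^(−βᵦZ) ⇒ ln(n₀ₐ/n₀ᵦ) = (βₐ − βᵦ)·Z
Z = ln(0.61/0.71) / (0.45 − 0.682) = -0.1518 / -0.232 = 0.654 km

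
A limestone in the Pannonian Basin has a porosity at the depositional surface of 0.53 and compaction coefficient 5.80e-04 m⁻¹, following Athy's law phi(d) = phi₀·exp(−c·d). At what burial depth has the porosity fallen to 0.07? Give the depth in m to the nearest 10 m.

Working in km (1 km = 1000 m; c in km⁻¹ = c in m⁻¹ × 1000):
Invert Athy's law: d = ln(phi₀/phi) / c
d = ln(0.53/0.07) / 0.58 = ln(7.571) / 0.58 = 2.0244 / 0.58 = 3.490 km

3490 m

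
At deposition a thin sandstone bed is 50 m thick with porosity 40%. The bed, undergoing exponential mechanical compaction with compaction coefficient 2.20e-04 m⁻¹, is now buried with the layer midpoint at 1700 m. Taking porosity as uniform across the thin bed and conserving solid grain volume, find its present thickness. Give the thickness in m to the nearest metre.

Working in km (1 km = 1000 m; k in km⁻¹ = k in m⁻¹ × 1000):
Porosity at 1.7 km: phi = 0.4·exp(−0.22×1.7) = 0.2752
Solid-volume conservation: h(1−phi) = h₀(1−phi₀) ⇒ h = h₀·(1−phi₀)/(1−phi)
h = 0.05 × (1 − 0.4)/(1 − 0.2752) = 0.05 × 0.8278 = 0.0414 km

41 m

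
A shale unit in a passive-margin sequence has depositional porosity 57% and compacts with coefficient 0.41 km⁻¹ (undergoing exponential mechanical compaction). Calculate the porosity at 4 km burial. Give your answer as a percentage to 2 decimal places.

φ = φ₀·exp(−c·z) = 0.57 × exp(−0.41 × 4) = 0.57 × exp(−1.64)
  = 0.57 × 0.1940 = 0.1106

11.06%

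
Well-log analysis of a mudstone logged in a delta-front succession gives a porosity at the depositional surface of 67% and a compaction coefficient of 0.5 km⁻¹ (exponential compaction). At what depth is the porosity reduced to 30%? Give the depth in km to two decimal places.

1.61 km

Invert Athy's law: d = ln(phi₀/phi) / β
d = ln(0.67/0.3) / 0.5 = ln(2.233) / 0.5 = 0.8035 / 0.5 = 1.607 km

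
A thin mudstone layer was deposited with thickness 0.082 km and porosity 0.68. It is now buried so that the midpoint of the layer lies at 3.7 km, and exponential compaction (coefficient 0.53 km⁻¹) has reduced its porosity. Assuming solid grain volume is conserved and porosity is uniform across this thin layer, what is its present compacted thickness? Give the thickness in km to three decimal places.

Porosity at 3.7 km: n = 0.68·exp(−0.53×3.7) = 0.0957
Solid-volume conservation: h(1−n) = h₀(1−n₀) ⇒ h = h₀·(1−n₀)/(1−n)
h = 0.082 × (1 − 0.68)/(1 − 0.0957) = 0.082 × 0.3539 = 0.0290 km

0.029 km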